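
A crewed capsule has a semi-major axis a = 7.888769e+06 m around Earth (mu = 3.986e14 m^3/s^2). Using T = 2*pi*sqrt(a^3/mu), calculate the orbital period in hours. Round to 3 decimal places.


Step 1: a^3 / mu = 4.909392e+20 / 3.986e14 = 1.231659e+06
Step 2: sqrt(1.231659e+06) = 1109.8013 s
Step 3: T = 2*pi * 1109.8013 = 6973.09 s
Step 4: T in hours = 6973.09 / 3600 = 1.937 hours

1.937


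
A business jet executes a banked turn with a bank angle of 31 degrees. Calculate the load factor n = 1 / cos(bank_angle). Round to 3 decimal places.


Step 1: Convert 31 degrees to radians = 0.541052
Step 2: cos(31 deg) = 0.857167
Step 3: n = 1 / 0.857167 = 1.167

1.167


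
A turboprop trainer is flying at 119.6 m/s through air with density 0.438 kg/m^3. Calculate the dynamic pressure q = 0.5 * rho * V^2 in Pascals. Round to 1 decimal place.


Step 1: V^2 = 119.6^2 = 14304.16
Step 2: q = 0.5 * 0.438 * 14304.16
Step 3: q = 3132.6 Pa

3132.6


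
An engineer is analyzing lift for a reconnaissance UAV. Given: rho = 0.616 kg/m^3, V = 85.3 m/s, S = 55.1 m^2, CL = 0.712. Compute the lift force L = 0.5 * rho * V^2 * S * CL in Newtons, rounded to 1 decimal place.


Step 1: Calculate dynamic pressure q = 0.5 * 0.616 * 85.3^2 = 0.5 * 0.616 * 7276.09 = 2241.0357 Pa
Step 2: Multiply by wing area and lift coefficient: L = 2241.0357 * 55.1 * 0.712
Step 3: L = 123481.0682 * 0.712 = 87918.5 N

87918.5


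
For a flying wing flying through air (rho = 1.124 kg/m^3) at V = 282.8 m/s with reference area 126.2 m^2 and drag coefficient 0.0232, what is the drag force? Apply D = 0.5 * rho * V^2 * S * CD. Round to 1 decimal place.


Step 1: Dynamic pressure q = 0.5 * 1.124 * 282.8^2 = 44946.4221 Pa
Step 2: Drag D = q * S * CD = 44946.4221 * 126.2 * 0.0232
Step 3: D = 131595.9 N

131595.9


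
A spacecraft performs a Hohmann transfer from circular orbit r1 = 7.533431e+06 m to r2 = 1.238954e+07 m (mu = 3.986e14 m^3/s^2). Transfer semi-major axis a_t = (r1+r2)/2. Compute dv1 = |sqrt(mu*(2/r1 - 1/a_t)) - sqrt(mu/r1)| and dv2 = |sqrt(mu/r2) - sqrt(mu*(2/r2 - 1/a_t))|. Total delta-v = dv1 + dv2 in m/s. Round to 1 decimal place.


Step 1: Transfer semi-major axis a_t = (7.533431e+06 + 1.238954e+07) / 2 = 9.961486e+06 m
Step 2: v1 (circular at r1) = sqrt(mu/r1) = 7273.98 m/s
Step 3: v_t1 = sqrt(mu*(2/r1 - 1/a_t)) = 8112.18 m/s
Step 4: dv1 = |8112.18 - 7273.98| = 838.2 m/s
Step 5: v2 (circular at r2) = 5672.06 m/s, v_t2 = 4932.59 m/s
Step 6: dv2 = |5672.06 - 4932.59| = 739.47 m/s
Step 7: Total delta-v = 838.2 + 739.47 = 1577.7 m/s

1577.7


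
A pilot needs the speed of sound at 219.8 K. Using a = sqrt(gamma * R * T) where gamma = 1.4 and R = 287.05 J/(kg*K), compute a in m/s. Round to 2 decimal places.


Step 1: gamma * R * T = 1.4 * 287.05 * 219.8 = 88331.026
Step 2: a = sqrt(88331.026) = 297.21 m/s

297.21


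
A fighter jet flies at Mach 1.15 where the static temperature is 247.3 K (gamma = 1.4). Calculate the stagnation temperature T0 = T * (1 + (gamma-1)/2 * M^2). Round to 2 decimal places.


Step 1: (gamma-1)/2 = 0.2
Step 2: M^2 = 1.3225
Step 3: 1 + 0.2 * 1.3225 = 1.2645
Step 4: T0 = 247.3 * 1.2645 = 312.71 K

312.71


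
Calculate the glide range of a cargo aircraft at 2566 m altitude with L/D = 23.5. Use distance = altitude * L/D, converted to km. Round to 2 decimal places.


Step 1: Glide distance = altitude * L/D = 2566 * 23.5 = 60301.0 m
Step 2: Convert to km: 60301.0 / 1000 = 60.30 km

60.30


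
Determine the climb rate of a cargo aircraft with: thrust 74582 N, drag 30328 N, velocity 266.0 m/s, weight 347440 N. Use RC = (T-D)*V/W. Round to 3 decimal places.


Step 1: Excess thrust = T - D = 74582 - 30328 = 44254 N
Step 2: Excess power = 44254 * 266.0 = 11771564.0 W
Step 3: RC = 11771564.0 / 347440 = 33.881 m/s

33.881


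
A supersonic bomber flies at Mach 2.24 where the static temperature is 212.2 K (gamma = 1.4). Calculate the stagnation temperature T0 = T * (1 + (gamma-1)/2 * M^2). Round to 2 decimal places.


Step 1: (gamma-1)/2 = 0.2
Step 2: M^2 = 5.0176
Step 3: 1 + 0.2 * 5.0176 = 2.00352
Step 4: T0 = 212.2 * 2.00352 = 425.15 K

425.15


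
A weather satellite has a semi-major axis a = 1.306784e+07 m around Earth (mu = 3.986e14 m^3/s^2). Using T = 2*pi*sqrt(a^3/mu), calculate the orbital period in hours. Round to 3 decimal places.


Step 1: a^3 / mu = 2.231575e+21 / 3.986e14 = 5.598532e+06
Step 2: sqrt(5.598532e+06) = 2366.1216 s
Step 3: T = 2*pi * 2366.1216 = 14866.78 s
Step 4: T in hours = 14866.78 / 3600 = 4.130 hours

4.130


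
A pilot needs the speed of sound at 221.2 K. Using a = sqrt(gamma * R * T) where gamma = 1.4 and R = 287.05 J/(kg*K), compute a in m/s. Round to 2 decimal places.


Step 1: gamma * R * T = 1.4 * 287.05 * 221.2 = 88893.644
Step 2: a = sqrt(88893.644) = 298.15 m/s

298.15


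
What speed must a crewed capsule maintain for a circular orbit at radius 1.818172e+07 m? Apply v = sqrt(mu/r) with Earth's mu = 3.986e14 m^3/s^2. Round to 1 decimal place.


Step 1: mu / r = 3.986e14 / 1.818172e+07 = 21923118.3848
Step 2: v = sqrt(21923118.3848) = 4682.2 m/s

4682.2


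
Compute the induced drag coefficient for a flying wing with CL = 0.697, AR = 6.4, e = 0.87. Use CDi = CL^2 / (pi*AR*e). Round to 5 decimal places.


Step 1: CL^2 = 0.697^2 = 0.485809
Step 2: pi * AR * e = 3.14159 * 6.4 * 0.87 = 17.492388
Step 3: CDi = 0.485809 / 17.492388 = 0.02777

0.02777


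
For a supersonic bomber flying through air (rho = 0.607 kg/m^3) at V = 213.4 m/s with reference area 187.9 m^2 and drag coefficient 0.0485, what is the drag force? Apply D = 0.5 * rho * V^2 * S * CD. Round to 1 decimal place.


Step 1: Dynamic pressure q = 0.5 * 0.607 * 213.4^2 = 13821.2565 Pa
Step 2: Drag D = q * S * CD = 13821.2565 * 187.9 * 0.0485
Step 3: D = 125955.2 N

125955.2


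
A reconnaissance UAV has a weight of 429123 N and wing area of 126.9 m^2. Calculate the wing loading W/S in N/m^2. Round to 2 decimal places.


Step 1: Wing loading = W / S = 429123 / 126.9
Step 2: Wing loading = 3381.58 N/m^2

3381.58


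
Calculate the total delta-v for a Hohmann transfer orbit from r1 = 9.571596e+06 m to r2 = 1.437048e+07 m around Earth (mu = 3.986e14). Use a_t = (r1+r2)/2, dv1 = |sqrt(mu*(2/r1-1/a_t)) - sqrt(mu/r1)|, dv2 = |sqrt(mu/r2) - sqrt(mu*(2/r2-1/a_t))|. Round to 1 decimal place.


Step 1: Transfer semi-major axis a_t = (9.571596e+06 + 1.437048e+07) / 2 = 1.197104e+07 m
Step 2: v1 (circular at r1) = sqrt(mu/r1) = 6453.22 m/s
Step 3: v_t1 = sqrt(mu*(2/r1 - 1/a_t)) = 7070.44 m/s
Step 4: dv1 = |7070.44 - 6453.22| = 617.22 m/s
Step 5: v2 (circular at r2) = 5266.63 m/s, v_t2 = 4709.33 m/s
Step 6: dv2 = |5266.63 - 4709.33| = 557.3 m/s
Step 7: Total delta-v = 617.22 + 557.3 = 1174.5 m/s

1174.5


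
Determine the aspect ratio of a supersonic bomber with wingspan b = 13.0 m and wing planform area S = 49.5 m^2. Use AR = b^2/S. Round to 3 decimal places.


Step 1: b^2 = 13.0^2 = 169.0
Step 2: AR = 169.0 / 49.5 = 3.414

3.414


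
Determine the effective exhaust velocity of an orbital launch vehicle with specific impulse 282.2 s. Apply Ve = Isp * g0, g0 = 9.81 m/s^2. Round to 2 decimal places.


Step 1: Ve = Isp * g0 = 282.2 * 9.81
Step 2: Ve = 2768.38 m/s

2768.38


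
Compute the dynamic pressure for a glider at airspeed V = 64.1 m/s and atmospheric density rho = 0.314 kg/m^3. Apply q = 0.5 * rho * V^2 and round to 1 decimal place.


Step 1: V^2 = 64.1^2 = 4108.81
Step 2: q = 0.5 * 0.314 * 4108.81
Step 3: q = 645.1 Pa

645.1


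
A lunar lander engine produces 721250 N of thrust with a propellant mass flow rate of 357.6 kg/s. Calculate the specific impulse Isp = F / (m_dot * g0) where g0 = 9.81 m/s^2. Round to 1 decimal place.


Step 1: m_dot * g0 = 357.6 * 9.81 = 3508.06
Step 2: Isp = 721250 / 3508.06 = 205.6 s

205.6


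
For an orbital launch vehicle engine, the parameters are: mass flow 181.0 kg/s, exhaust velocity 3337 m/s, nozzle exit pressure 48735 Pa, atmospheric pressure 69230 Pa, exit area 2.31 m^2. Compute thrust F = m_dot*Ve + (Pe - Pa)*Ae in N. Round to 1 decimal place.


Step 1: Momentum thrust = m_dot * Ve = 181.0 * 3337 = 603997.0 N
Step 2: Pressure thrust = (Pe - Pa) * Ae = (48735 - 69230) * 2.31 = -47343.45 N
Step 3: Total thrust F = 603997.0 + -47343.45 = 556653.6 N

556653.6


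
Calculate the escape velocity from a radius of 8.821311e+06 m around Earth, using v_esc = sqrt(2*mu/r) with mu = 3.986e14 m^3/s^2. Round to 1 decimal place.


Step 1: 2*mu/r = 2 * 3.986e14 / 8.821311e+06 = 90372054.6753
Step 2: v_esc = sqrt(90372054.6753) = 9506.4 m/s

9506.4


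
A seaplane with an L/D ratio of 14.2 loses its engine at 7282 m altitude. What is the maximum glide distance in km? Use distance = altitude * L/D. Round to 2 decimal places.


Step 1: Glide distance = altitude * L/D = 7282 * 14.2 = 103404.4 m
Step 2: Convert to km: 103404.4 / 1000 = 103.40 km

103.40


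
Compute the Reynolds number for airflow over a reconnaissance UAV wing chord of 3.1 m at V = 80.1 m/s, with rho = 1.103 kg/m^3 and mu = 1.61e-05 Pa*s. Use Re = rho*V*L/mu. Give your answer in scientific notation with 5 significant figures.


Step 1: Numerator = rho * V * L = 1.103 * 80.1 * 3.1 = 273.88593
Step 2: Re = 273.88593 / 1.61e-05
Step 3: Re = 1.7012e+07

1.7012e+07


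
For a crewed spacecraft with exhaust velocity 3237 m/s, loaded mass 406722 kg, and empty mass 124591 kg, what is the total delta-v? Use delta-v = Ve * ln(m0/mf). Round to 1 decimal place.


Step 1: Mass ratio m0/mf = 406722 / 124591 = 3.264457
Step 2: ln(3.264457) = 1.183094
Step 3: delta-v = 3237 * 1.183094 = 3829.7 m/s

3829.7


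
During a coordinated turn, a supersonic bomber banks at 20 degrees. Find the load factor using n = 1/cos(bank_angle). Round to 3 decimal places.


Step 1: Convert 20 degrees to radians = 0.349066
Step 2: cos(20 deg) = 0.939693
Step 3: n = 1 / 0.939693 = 1.064

1.064


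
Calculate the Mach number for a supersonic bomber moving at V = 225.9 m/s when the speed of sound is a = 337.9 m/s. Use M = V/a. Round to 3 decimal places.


Step 1: M = V / a = 225.9 / 337.9
Step 2: M = 0.669

0.669


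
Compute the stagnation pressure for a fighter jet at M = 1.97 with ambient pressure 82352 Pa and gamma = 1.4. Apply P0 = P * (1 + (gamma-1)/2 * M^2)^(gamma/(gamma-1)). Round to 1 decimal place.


Step 1: (gamma-1)/2 * M^2 = 0.2 * 3.8809 = 0.77618
Step 2: 1 + 0.77618 = 1.77618
Step 3: Exponent gamma/(gamma-1) = 3.5
Step 4: P0 = 82352 * 1.77618^3.5 = 615004.9 Pa

615004.9


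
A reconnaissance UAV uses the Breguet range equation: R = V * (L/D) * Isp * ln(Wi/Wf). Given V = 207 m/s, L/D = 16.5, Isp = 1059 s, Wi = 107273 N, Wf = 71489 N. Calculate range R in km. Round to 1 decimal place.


Step 1: Coefficient = V * (L/D) * Isp = 207 * 16.5 * 1059 = 3617014.5 m
Step 2: Wi/Wf = 107273 / 71489 = 1.500553
Step 3: ln(1.500553) = 0.405833
Step 4: R = 3617014.5 * 0.405833 = 1467905.3 m = 1467.9 km

1467.9


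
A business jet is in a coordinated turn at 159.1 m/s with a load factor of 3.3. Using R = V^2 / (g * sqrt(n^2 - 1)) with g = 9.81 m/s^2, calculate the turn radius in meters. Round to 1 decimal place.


Step 1: V^2 = 159.1^2 = 25312.81
Step 2: n^2 - 1 = 3.3^2 - 1 = 9.89
Step 3: sqrt(9.89) = 3.144837
Step 4: R = 25312.81 / (9.81 * 3.144837) = 820.5 m

820.5


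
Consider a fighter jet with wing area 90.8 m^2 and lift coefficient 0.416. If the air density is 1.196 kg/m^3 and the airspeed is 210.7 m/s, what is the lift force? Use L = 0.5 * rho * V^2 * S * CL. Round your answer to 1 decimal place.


Step 1: Calculate dynamic pressure q = 0.5 * 1.196 * 210.7^2 = 0.5 * 1.196 * 44394.49 = 26547.905 Pa
Step 2: Multiply by wing area and lift coefficient: L = 26547.905 * 90.8 * 0.416
Step 3: L = 2410549.7758 * 0.416 = 1002788.7 N

1002788.7


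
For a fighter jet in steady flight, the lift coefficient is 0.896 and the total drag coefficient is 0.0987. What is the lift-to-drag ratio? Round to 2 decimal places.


Step 1: L/D = CL / CD = 0.896 / 0.0987
Step 2: L/D = 9.08

9.08


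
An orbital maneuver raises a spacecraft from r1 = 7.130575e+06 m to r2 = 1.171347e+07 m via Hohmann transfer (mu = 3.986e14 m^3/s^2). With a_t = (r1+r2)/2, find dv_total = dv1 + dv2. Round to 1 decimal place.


Step 1: Transfer semi-major axis a_t = (7.130575e+06 + 1.171347e+07) / 2 = 9.422022e+06 m
Step 2: v1 (circular at r1) = sqrt(mu/r1) = 7476.64 m/s
Step 3: v_t1 = sqrt(mu*(2/r1 - 1/a_t)) = 8336.37 m/s
Step 4: dv1 = |8336.37 - 7476.64| = 859.73 m/s
Step 5: v2 (circular at r2) = 5833.46 m/s, v_t2 = 5074.77 m/s
Step 6: dv2 = |5833.46 - 5074.77| = 758.69 m/s
Step 7: Total delta-v = 859.73 + 758.69 = 1618.4 m/s

1618.4


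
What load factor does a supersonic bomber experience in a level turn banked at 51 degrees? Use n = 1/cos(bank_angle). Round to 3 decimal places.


Step 1: Convert 51 degrees to radians = 0.890118
Step 2: cos(51 deg) = 0.62932
Step 3: n = 1 / 0.62932 = 1.589

1.589


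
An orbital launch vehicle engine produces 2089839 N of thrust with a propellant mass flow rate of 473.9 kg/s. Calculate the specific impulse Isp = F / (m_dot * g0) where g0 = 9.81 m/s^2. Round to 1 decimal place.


Step 1: m_dot * g0 = 473.9 * 9.81 = 4648.96
Step 2: Isp = 2089839 / 4648.96 = 449.5 s

449.5


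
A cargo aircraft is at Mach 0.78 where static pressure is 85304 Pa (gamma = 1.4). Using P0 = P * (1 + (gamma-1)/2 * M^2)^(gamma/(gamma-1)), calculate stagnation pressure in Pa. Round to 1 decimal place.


Step 1: (gamma-1)/2 * M^2 = 0.2 * 0.6084 = 0.12168
Step 2: 1 + 0.12168 = 1.12168
Step 3: Exponent gamma/(gamma-1) = 3.5
Step 4: P0 = 85304 * 1.12168^3.5 = 127500.2 Pa

127500.2


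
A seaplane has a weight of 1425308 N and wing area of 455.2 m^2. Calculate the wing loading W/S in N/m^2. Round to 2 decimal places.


Step 1: Wing loading = W / S = 1425308 / 455.2
Step 2: Wing loading = 3131.17 N/m^2

3131.17


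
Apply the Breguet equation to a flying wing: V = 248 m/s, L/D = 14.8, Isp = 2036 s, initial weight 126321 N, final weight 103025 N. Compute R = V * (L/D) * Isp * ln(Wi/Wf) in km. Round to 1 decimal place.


Step 1: Coefficient = V * (L/D) * Isp = 248 * 14.8 * 2036 = 7472934.4 m
Step 2: Wi/Wf = 126321 / 103025 = 1.22612
Step 3: ln(1.22612) = 0.203855
Step 4: R = 7472934.4 * 0.203855 = 1523392.1 m = 1523.4 km

1523.4


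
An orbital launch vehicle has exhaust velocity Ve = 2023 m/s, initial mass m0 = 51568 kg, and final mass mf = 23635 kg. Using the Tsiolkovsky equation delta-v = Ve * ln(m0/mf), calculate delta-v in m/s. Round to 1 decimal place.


Step 1: Mass ratio m0/mf = 51568 / 23635 = 2.181849
Step 2: ln(2.181849) = 0.780173
Step 3: delta-v = 2023 * 0.780173 = 1578.3 m/s

1578.3


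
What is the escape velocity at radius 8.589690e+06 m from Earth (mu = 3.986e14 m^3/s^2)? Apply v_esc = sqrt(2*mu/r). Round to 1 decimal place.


Step 1: 2*mu/r = 2 * 3.986e14 / 8.589690e+06 = 92808937.2259
Step 2: v_esc = sqrt(92808937.2259) = 9633.7 m/s

9633.7


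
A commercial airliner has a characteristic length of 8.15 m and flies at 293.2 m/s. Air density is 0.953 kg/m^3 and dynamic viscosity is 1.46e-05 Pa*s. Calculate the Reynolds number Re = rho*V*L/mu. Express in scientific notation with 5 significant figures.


Step 1: Numerator = rho * V * L = 0.953 * 293.2 * 8.15 = 2277.26974
Step 2: Re = 2277.26974 / 1.46e-05
Step 3: Re = 1.5598e+08

1.5598e+08


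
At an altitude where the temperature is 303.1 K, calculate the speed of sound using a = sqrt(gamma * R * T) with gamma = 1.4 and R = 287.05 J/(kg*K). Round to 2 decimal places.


Step 1: gamma * R * T = 1.4 * 287.05 * 303.1 = 121806.797
Step 2: a = sqrt(121806.797) = 349.01 m/s

349.01


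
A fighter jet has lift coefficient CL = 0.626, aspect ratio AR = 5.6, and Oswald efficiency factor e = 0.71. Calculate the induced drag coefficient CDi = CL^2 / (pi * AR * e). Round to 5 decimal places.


Step 1: CL^2 = 0.626^2 = 0.391876
Step 2: pi * AR * e = 3.14159 * 5.6 * 0.71 = 12.490972
Step 3: CDi = 0.391876 / 12.490972 = 0.03137

0.03137


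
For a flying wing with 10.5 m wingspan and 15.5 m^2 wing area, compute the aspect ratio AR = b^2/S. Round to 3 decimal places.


Step 1: b^2 = 10.5^2 = 110.25
Step 2: AR = 110.25 / 15.5 = 7.113

7.113


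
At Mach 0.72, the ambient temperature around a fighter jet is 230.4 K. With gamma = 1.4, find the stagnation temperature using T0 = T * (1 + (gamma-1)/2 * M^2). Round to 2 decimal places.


Step 1: (gamma-1)/2 = 0.2
Step 2: M^2 = 0.5184
Step 3: 1 + 0.2 * 0.5184 = 1.10368
Step 4: T0 = 230.4 * 1.10368 = 254.29 K

254.29


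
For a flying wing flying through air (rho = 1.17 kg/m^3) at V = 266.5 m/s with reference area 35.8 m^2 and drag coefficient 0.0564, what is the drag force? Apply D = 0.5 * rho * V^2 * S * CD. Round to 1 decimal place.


Step 1: Dynamic pressure q = 0.5 * 1.17 * 266.5^2 = 41548.0163 Pa
Step 2: Drag D = q * S * CD = 41548.0163 * 35.8 * 0.0564
Step 3: D = 83890.4 N

83890.4


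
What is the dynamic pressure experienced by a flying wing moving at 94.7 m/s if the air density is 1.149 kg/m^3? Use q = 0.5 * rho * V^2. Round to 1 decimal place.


Step 1: V^2 = 94.7^2 = 8968.09
Step 2: q = 0.5 * 1.149 * 8968.09
Step 3: q = 5152.2 Pa

5152.2


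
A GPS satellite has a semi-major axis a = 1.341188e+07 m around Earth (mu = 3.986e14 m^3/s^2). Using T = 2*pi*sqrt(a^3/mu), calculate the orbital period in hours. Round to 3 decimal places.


Step 1: a^3 / mu = 2.412509e+21 / 3.986e14 = 6.052457e+06
Step 2: sqrt(6.052457e+06) = 2460.1741 s
Step 3: T = 2*pi * 2460.1741 = 15457.73 s
Step 4: T in hours = 15457.73 / 3600 = 4.294 hours

4.294


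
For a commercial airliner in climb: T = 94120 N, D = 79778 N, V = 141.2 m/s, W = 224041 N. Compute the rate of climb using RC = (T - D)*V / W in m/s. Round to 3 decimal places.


Step 1: Excess thrust = T - D = 94120 - 79778 = 14342 N
Step 2: Excess power = 14342 * 141.2 = 2025090.4 W
Step 3: RC = 2025090.4 / 224041 = 9.039 m/s

9.039


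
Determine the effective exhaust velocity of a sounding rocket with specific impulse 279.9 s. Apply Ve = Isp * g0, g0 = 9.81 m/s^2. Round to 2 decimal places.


Step 1: Ve = Isp * g0 = 279.9 * 9.81
Step 2: Ve = 2745.82 m/s

2745.82


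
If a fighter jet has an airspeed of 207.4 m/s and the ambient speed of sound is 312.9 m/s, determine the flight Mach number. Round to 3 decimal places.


Step 1: M = V / a = 207.4 / 312.9
Step 2: M = 0.663

0.663


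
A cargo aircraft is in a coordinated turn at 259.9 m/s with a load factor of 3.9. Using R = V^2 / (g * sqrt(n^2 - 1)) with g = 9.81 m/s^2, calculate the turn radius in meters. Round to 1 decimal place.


Step 1: V^2 = 259.9^2 = 67548.01
Step 2: n^2 - 1 = 3.9^2 - 1 = 14.21
Step 3: sqrt(14.21) = 3.769615
Step 4: R = 67548.01 / (9.81 * 3.769615) = 1826.6 m

1826.6


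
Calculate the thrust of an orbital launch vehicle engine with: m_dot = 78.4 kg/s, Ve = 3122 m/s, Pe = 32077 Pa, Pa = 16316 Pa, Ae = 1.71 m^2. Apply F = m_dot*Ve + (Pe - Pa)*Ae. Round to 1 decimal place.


Step 1: Momentum thrust = m_dot * Ve = 78.4 * 3122 = 244764.8 N
Step 2: Pressure thrust = (Pe - Pa) * Ae = (32077 - 16316) * 1.71 = 26951.31 N
Step 3: Total thrust F = 244764.8 + 26951.31 = 271716.1 N

271716.1


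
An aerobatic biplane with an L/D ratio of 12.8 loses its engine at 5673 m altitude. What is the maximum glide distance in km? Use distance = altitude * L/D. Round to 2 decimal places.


Step 1: Glide distance = altitude * L/D = 5673 * 12.8 = 72614.4 m
Step 2: Convert to km: 72614.4 / 1000 = 72.61 km

72.61


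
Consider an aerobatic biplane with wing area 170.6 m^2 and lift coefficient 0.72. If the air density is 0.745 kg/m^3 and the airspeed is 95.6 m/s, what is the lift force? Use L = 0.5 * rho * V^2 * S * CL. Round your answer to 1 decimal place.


Step 1: Calculate dynamic pressure q = 0.5 * 0.745 * 95.6^2 = 0.5 * 0.745 * 9139.36 = 3404.4116 Pa
Step 2: Multiply by wing area and lift coefficient: L = 3404.4116 * 170.6 * 0.72
Step 3: L = 580792.619 * 0.72 = 418170.7 N

418170.7


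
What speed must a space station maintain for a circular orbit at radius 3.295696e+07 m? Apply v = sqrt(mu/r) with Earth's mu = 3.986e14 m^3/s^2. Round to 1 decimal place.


Step 1: mu / r = 3.986e14 / 3.295696e+07 = 12094562.1198
Step 2: v = sqrt(12094562.1198) = 3477.7 m/s

3477.7


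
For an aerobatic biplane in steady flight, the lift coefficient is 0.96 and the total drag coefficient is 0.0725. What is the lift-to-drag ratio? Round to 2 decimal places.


Step 1: L/D = CL / CD = 0.96 / 0.0725
Step 2: L/D = 13.24

13.24


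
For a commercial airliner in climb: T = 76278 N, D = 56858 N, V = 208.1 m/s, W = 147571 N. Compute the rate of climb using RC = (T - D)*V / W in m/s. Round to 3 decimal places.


Step 1: Excess thrust = T - D = 76278 - 56858 = 19420 N
Step 2: Excess power = 19420 * 208.1 = 4041302.0 W
Step 3: RC = 4041302.0 / 147571 = 27.385 m/s

27.385


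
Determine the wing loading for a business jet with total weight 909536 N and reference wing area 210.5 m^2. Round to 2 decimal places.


Step 1: Wing loading = W / S = 909536 / 210.5
Step 2: Wing loading = 4320.84 N/m^2

4320.84


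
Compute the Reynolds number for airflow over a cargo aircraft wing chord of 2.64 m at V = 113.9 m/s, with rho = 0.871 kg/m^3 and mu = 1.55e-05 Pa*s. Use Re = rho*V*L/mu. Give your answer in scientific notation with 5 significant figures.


Step 1: Numerator = rho * V * L = 0.871 * 113.9 * 2.64 = 261.906216
Step 2: Re = 261.906216 / 1.55e-05
Step 3: Re = 1.6897e+07

1.6897e+07


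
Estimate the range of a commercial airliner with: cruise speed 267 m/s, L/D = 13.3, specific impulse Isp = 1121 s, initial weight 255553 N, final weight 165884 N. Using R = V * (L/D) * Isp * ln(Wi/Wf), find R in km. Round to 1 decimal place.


Step 1: Coefficient = V * (L/D) * Isp = 267 * 13.3 * 1121 = 3980783.1 m
Step 2: Wi/Wf = 255553 / 165884 = 1.540552
Step 3: ln(1.540552) = 0.432141
Step 4: R = 3980783.1 * 0.432141 = 1720259.9 m = 1720.3 km

1720.3


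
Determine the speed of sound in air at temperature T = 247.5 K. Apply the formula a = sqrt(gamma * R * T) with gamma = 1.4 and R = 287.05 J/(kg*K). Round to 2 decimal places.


Step 1: gamma * R * T = 1.4 * 287.05 * 247.5 = 99462.825
Step 2: a = sqrt(99462.825) = 315.38 m/s

315.38


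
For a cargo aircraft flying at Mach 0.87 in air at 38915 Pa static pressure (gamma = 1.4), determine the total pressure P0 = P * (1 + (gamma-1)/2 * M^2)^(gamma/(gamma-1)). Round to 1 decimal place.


Step 1: (gamma-1)/2 * M^2 = 0.2 * 0.7569 = 0.15138
Step 2: 1 + 0.15138 = 1.15138
Step 3: Exponent gamma/(gamma-1) = 3.5
Step 4: P0 = 38915 * 1.15138^3.5 = 63735.7 Pa

63735.7


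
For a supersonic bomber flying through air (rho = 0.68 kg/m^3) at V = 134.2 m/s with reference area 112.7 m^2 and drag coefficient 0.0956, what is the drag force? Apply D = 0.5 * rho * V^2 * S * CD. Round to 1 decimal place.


Step 1: Dynamic pressure q = 0.5 * 0.68 * 134.2^2 = 6123.2776 Pa
Step 2: Drag D = q * S * CD = 6123.2776 * 112.7 * 0.0956
Step 3: D = 65972.9 N

65972.9


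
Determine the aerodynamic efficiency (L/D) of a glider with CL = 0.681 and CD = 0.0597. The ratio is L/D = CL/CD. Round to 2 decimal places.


Step 1: L/D = CL / CD = 0.681 / 0.0597
Step 2: L/D = 11.41

11.41


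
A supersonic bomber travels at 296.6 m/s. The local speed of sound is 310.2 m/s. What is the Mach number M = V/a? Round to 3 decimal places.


Step 1: M = V / a = 296.6 / 310.2
Step 2: M = 0.956

0.956


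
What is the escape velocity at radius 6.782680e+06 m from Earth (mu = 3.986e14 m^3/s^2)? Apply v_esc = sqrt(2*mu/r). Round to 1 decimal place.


Step 1: 2*mu/r = 2 * 3.986e14 / 6.782680e+06 = 117534661.8151
Step 2: v_esc = sqrt(117534661.8151) = 10841.3 m/s

10841.3


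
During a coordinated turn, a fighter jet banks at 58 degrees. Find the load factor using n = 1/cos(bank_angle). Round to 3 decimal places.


Step 1: Convert 58 degrees to radians = 1.012291
Step 2: cos(58 deg) = 0.529919
Step 3: n = 1 / 0.529919 = 1.887

1.887


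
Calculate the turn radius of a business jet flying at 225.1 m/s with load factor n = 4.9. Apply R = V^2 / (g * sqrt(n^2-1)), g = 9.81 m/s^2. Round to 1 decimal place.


Step 1: V^2 = 225.1^2 = 50670.01
Step 2: n^2 - 1 = 4.9^2 - 1 = 23.01
Step 3: sqrt(23.01) = 4.796874
Step 4: R = 50670.01 / (9.81 * 4.796874) = 1076.8 m

1076.8


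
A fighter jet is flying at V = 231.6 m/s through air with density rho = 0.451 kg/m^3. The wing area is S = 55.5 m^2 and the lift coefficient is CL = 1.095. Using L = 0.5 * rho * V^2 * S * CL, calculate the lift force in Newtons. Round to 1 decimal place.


Step 1: Calculate dynamic pressure q = 0.5 * 0.451 * 231.6^2 = 0.5 * 0.451 * 53638.56 = 12095.4953 Pa
Step 2: Multiply by wing area and lift coefficient: L = 12095.4953 * 55.5 * 1.095
Step 3: L = 671299.988 * 1.095 = 735073.5 N

735073.5


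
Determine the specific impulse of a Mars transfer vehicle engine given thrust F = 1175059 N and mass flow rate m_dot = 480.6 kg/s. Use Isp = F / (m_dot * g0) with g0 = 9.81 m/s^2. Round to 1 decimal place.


Step 1: m_dot * g0 = 480.6 * 9.81 = 4714.69
Step 2: Isp = 1175059 / 4714.69 = 249.2 s

249.2


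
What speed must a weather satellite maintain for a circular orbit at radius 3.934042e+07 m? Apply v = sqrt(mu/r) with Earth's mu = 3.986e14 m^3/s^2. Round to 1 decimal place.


Step 1: mu / r = 3.986e14 / 3.934042e+07 = 10132072.8147
Step 2: v = sqrt(10132072.8147) = 3183.1 m/s

3183.1


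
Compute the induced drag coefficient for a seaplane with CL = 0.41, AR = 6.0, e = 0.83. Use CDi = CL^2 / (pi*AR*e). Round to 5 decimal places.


Step 1: CL^2 = 0.41^2 = 0.1681
Step 2: pi * AR * e = 3.14159 * 6.0 * 0.83 = 15.645131
Step 3: CDi = 0.1681 / 15.645131 = 0.01074

0.01074


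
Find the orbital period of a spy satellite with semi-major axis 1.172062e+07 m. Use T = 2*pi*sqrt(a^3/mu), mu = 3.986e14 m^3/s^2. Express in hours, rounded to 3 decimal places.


Step 1: a^3 / mu = 1.610096e+21 / 3.986e14 = 4.039378e+06
Step 2: sqrt(4.039378e+06) = 2009.8203 s
Step 3: T = 2*pi * 2009.8203 = 12628.07 s
Step 4: T in hours = 12628.07 / 3600 = 3.508 hours

3.508


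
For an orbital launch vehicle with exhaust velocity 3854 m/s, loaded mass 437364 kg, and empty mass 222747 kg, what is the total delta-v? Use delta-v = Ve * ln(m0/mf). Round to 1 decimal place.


Step 1: Mass ratio m0/mf = 437364 / 222747 = 1.963501
Step 2: ln(1.963501) = 0.674729
Step 3: delta-v = 3854 * 0.674729 = 2600.4 m/s

2600.4


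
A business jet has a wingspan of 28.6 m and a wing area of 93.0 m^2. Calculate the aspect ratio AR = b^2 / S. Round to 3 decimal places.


Step 1: b^2 = 28.6^2 = 817.96
Step 2: AR = 817.96 / 93.0 = 8.795

8.795


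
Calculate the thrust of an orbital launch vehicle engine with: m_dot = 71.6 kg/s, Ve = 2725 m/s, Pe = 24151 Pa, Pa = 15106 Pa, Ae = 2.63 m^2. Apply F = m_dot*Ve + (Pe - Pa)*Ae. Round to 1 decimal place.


Step 1: Momentum thrust = m_dot * Ve = 71.6 * 2725 = 195110.0 N
Step 2: Pressure thrust = (Pe - Pa) * Ae = (24151 - 15106) * 2.63 = 23788.35 N
Step 3: Total thrust F = 195110.0 + 23788.35 = 218898.4 N

218898.4


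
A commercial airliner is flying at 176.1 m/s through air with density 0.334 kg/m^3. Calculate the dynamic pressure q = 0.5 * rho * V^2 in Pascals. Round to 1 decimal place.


Step 1: V^2 = 176.1^2 = 31011.21
Step 2: q = 0.5 * 0.334 * 31011.21
Step 3: q = 5178.9 Pa

5178.9


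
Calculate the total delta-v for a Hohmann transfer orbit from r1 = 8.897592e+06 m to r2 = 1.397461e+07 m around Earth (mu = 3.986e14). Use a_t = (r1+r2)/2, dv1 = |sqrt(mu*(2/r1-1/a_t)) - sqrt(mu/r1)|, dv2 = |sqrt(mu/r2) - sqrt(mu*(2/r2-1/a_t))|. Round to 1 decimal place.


Step 1: Transfer semi-major axis a_t = (8.897592e+06 + 1.397461e+07) / 2 = 1.143610e+07 m
Step 2: v1 (circular at r1) = sqrt(mu/r1) = 6693.18 m/s
Step 3: v_t1 = sqrt(mu*(2/r1 - 1/a_t)) = 7398.83 m/s
Step 4: dv1 = |7398.83 - 6693.18| = 705.66 m/s
Step 5: v2 (circular at r2) = 5340.71 m/s, v_t2 = 4710.82 m/s
Step 6: dv2 = |5340.71 - 4710.82| = 629.89 m/s
Step 7: Total delta-v = 705.66 + 629.89 = 1335.5 m/s

1335.5


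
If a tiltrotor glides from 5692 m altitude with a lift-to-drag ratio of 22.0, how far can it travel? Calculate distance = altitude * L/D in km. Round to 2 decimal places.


Step 1: Glide distance = altitude * L/D = 5692 * 22.0 = 125224.0 m
Step 2: Convert to km: 125224.0 / 1000 = 125.22 km

125.22


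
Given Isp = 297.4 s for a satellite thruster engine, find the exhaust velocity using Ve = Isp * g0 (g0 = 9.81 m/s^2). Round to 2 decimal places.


Step 1: Ve = Isp * g0 = 297.4 * 9.81
Step 2: Ve = 2917.49 m/s

2917.49


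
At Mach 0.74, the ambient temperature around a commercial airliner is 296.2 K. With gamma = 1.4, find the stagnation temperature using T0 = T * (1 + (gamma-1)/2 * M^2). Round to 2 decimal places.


Step 1: (gamma-1)/2 = 0.2
Step 2: M^2 = 0.5476
Step 3: 1 + 0.2 * 0.5476 = 1.10952
Step 4: T0 = 296.2 * 1.10952 = 328.64 K

328.64


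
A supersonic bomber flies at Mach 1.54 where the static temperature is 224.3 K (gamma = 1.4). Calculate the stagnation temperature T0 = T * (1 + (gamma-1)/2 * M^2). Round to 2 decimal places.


Step 1: (gamma-1)/2 = 0.2
Step 2: M^2 = 2.3716
Step 3: 1 + 0.2 * 2.3716 = 1.47432
Step 4: T0 = 224.3 * 1.47432 = 330.69 K

330.69


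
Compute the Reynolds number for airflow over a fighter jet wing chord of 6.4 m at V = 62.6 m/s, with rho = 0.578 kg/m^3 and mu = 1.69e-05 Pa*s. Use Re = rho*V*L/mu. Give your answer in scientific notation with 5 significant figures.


Step 1: Numerator = rho * V * L = 0.578 * 62.6 * 6.4 = 231.56992
Step 2: Re = 231.56992 / 1.69e-05
Step 3: Re = 1.3702e+07

1.3702e+07


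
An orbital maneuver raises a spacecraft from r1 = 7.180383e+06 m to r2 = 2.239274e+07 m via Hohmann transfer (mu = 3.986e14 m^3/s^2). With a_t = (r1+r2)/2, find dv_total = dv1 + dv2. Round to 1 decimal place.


Step 1: Transfer semi-major axis a_t = (7.180383e+06 + 2.239274e+07) / 2 = 1.478656e+07 m
Step 2: v1 (circular at r1) = sqrt(mu/r1) = 7450.66 m/s
Step 3: v_t1 = sqrt(mu*(2/r1 - 1/a_t)) = 9168.85 m/s
Step 4: dv1 = |9168.85 - 7450.66| = 1718.19 m/s
Step 5: v2 (circular at r2) = 4219.05 m/s, v_t2 = 2940.05 m/s
Step 6: dv2 = |4219.05 - 2940.05| = 1279.0 m/s
Step 7: Total delta-v = 1718.19 + 1279.0 = 2997.2 m/s

2997.2


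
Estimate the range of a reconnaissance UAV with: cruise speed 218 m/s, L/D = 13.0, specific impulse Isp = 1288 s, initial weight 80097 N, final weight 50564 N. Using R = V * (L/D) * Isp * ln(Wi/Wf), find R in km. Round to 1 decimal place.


Step 1: Coefficient = V * (L/D) * Isp = 218 * 13.0 * 1288 = 3650192.0 m
Step 2: Wi/Wf = 80097 / 50564 = 1.584072
Step 3: ln(1.584072) = 0.459999
Step 4: R = 3650192.0 * 0.459999 = 1679083.0 m = 1679.1 km

1679.1


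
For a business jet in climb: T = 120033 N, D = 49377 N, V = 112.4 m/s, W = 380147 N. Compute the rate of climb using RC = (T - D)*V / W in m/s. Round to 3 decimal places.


Step 1: Excess thrust = T - D = 120033 - 49377 = 70656 N
Step 2: Excess power = 70656 * 112.4 = 7941734.4 W
Step 3: RC = 7941734.4 / 380147 = 20.891 m/s

20.891


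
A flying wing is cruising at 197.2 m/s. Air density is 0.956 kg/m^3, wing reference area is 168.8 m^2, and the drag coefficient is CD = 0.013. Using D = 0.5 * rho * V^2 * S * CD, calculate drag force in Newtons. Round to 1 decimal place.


Step 1: Dynamic pressure q = 0.5 * 0.956 * 197.2^2 = 18588.3875 Pa
Step 2: Drag D = q * S * CD = 18588.3875 * 168.8 * 0.013
Step 3: D = 40790.4 N

40790.4


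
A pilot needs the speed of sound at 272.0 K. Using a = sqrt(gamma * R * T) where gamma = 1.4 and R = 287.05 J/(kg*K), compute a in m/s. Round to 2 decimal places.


Step 1: gamma * R * T = 1.4 * 287.05 * 272.0 = 109308.64
Step 2: a = sqrt(109308.64) = 330.62 m/s

330.62


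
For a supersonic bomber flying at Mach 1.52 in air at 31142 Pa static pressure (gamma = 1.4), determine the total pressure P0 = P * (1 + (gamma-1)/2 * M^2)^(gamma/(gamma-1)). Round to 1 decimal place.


Step 1: (gamma-1)/2 * M^2 = 0.2 * 2.3104 = 0.46208
Step 2: 1 + 0.46208 = 1.46208
Step 3: Exponent gamma/(gamma-1) = 3.5
Step 4: P0 = 31142 * 1.46208^3.5 = 117691.6 Pa

117691.6


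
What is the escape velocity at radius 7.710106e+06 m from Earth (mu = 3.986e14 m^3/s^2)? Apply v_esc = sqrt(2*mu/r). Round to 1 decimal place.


Step 1: 2*mu/r = 2 * 3.986e14 / 7.710106e+06 = 103396762.6385
Step 2: v_esc = sqrt(103396762.6385) = 10168.4 m/s

10168.4


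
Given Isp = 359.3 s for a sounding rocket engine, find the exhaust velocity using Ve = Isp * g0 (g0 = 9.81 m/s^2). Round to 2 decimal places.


Step 1: Ve = Isp * g0 = 359.3 * 9.81
Step 2: Ve = 3524.73 m/s

3524.73


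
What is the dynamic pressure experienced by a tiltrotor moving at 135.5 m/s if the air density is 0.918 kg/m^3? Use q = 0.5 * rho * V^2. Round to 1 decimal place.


Step 1: V^2 = 135.5^2 = 18360.25
Step 2: q = 0.5 * 0.918 * 18360.25
Step 3: q = 8427.4 Pa

8427.4


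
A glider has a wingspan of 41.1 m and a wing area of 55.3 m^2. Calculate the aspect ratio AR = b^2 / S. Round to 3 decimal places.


Step 1: b^2 = 41.1^2 = 1689.21
Step 2: AR = 1689.21 / 55.3 = 30.546

30.546


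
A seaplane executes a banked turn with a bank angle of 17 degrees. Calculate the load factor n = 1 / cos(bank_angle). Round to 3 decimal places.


Step 1: Convert 17 degrees to radians = 0.296706
Step 2: cos(17 deg) = 0.956305
Step 3: n = 1 / 0.956305 = 1.046

1.046


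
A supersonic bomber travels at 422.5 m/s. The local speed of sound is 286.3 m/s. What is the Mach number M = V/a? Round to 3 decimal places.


Step 1: M = V / a = 422.5 / 286.3
Step 2: M = 1.476

1.476


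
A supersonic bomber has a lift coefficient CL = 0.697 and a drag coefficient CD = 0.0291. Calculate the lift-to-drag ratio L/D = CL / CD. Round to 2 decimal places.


Step 1: L/D = CL / CD = 0.697 / 0.0291
Step 2: L/D = 23.95

23.95


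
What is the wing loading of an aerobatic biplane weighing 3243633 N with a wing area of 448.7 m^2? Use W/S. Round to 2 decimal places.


Step 1: Wing loading = W / S = 3243633 / 448.7
Step 2: Wing loading = 7228.96 N/m^2

7228.96


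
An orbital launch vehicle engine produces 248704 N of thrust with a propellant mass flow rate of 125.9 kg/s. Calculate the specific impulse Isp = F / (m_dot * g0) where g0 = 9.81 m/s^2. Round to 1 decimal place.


Step 1: m_dot * g0 = 125.9 * 9.81 = 1235.08
Step 2: Isp = 248704 / 1235.08 = 201.4 s

201.4


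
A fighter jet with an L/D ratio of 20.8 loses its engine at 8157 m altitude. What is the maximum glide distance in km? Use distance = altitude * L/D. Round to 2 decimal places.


Step 1: Glide distance = altitude * L/D = 8157 * 20.8 = 169665.6 m
Step 2: Convert to km: 169665.6 / 1000 = 169.67 km

169.67


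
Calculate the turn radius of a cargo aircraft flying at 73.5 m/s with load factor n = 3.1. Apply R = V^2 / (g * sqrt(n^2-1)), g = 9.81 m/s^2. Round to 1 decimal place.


Step 1: V^2 = 73.5^2 = 5402.25
Step 2: n^2 - 1 = 3.1^2 - 1 = 8.61
Step 3: sqrt(8.61) = 2.93428
Step 4: R = 5402.25 / (9.81 * 2.93428) = 187.7 m

187.7


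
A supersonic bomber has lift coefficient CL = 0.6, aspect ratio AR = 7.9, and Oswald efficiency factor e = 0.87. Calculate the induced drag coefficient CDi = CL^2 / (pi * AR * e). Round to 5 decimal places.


Step 1: CL^2 = 0.6^2 = 0.36
Step 2: pi * AR * e = 3.14159 * 7.9 * 0.87 = 21.592166
Step 3: CDi = 0.36 / 21.592166 = 0.01667

0.01667


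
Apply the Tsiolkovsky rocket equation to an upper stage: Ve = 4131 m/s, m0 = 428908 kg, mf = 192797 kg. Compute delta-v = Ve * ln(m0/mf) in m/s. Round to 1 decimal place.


Step 1: Mass ratio m0/mf = 428908 / 192797 = 2.224661
Step 2: ln(2.224661) = 0.799605
Step 3: delta-v = 4131 * 0.799605 = 3303.2 m/s

3303.2


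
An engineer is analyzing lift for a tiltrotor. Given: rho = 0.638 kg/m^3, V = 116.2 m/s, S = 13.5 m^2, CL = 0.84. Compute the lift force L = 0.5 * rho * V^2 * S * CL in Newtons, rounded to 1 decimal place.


Step 1: Calculate dynamic pressure q = 0.5 * 0.638 * 116.2^2 = 0.5 * 0.638 * 13502.44 = 4307.2784 Pa
Step 2: Multiply by wing area and lift coefficient: L = 4307.2784 * 13.5 * 0.84
Step 3: L = 58148.2579 * 0.84 = 48844.5 N

48844.5


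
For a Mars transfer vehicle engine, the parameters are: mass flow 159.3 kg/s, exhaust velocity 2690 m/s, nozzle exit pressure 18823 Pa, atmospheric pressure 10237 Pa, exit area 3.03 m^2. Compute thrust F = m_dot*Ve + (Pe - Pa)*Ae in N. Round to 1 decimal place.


Step 1: Momentum thrust = m_dot * Ve = 159.3 * 2690 = 428517.0 N
Step 2: Pressure thrust = (Pe - Pa) * Ae = (18823 - 10237) * 3.03 = 26015.58 N
Step 3: Total thrust F = 428517.0 + 26015.58 = 454532.6 N

454532.6


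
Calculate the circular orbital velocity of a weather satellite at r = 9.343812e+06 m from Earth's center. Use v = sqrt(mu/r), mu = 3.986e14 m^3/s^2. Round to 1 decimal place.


Step 1: mu / r = 3.986e14 / 9.343812e+06 = 42659248.7092
Step 2: v = sqrt(42659248.7092) = 6531.4 m/s

6531.4


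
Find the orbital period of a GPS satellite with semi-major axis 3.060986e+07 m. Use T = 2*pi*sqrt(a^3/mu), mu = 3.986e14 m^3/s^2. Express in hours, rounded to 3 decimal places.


Step 1: a^3 / mu = 2.868032e+22 / 3.986e14 = 7.195264e+07
Step 2: sqrt(7.195264e+07) = 8482.4902 s
Step 3: T = 2*pi * 8482.4902 = 53297.06 s
Step 4: T in hours = 53297.06 / 3600 = 14.805 hours

14.805


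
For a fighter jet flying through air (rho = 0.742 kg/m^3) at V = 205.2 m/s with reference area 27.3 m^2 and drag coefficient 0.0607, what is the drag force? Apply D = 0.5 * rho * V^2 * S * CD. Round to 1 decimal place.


Step 1: Dynamic pressure q = 0.5 * 0.742 * 205.2^2 = 15621.7118 Pa
Step 2: Drag D = q * S * CD = 15621.7118 * 27.3 * 0.0607
Step 3: D = 25886.9 N

25886.9


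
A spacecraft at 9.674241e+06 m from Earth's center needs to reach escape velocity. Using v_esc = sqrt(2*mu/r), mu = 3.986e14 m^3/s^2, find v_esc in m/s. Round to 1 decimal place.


Step 1: 2*mu/r = 2 * 3.986e14 / 9.674241e+06 = 82404397.4096
Step 2: v_esc = sqrt(82404397.4096) = 9077.7 m/s

9077.7


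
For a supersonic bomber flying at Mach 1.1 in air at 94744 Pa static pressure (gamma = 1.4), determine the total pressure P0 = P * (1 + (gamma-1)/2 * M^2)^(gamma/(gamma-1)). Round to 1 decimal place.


Step 1: (gamma-1)/2 * M^2 = 0.2 * 1.21 = 0.242
Step 2: 1 + 0.242 = 1.242
Step 3: Exponent gamma/(gamma-1) = 3.5
Step 4: P0 = 94744 * 1.242^3.5 = 202291.3 Pa

202291.3


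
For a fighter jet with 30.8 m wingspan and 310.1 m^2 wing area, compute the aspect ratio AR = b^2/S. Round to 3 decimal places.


Step 1: b^2 = 30.8^2 = 948.64
Step 2: AR = 948.64 / 310.1 = 3.059

3.059


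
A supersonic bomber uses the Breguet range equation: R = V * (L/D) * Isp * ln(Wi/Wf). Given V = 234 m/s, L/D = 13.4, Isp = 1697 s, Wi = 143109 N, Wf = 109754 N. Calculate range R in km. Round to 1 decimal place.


Step 1: Coefficient = V * (L/D) * Isp = 234 * 13.4 * 1697 = 5321113.2 m
Step 2: Wi/Wf = 143109 / 109754 = 1.303907
Step 3: ln(1.303907) = 0.265365
Step 4: R = 5321113.2 * 0.265365 = 1412037.6 m = 1412.0 km

1412.0


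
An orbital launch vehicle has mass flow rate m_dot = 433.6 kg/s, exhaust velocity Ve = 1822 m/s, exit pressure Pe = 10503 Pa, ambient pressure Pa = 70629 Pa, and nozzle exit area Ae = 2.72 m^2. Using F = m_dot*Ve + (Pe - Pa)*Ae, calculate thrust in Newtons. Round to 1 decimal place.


Step 1: Momentum thrust = m_dot * Ve = 433.6 * 1822 = 790019.2 N
Step 2: Pressure thrust = (Pe - Pa) * Ae = (10503 - 70629) * 2.72 = -163542.72 N
Step 3: Total thrust F = 790019.2 + -163542.72 = 626476.5 N

626476.5


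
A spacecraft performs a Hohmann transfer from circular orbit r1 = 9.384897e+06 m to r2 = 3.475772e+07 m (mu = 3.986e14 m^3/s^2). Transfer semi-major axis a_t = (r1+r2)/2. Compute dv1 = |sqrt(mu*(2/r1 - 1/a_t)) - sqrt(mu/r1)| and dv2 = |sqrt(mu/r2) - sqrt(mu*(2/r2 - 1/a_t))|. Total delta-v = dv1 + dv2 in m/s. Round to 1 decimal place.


Step 1: Transfer semi-major axis a_t = (9.384897e+06 + 3.475772e+07) / 2 = 2.207131e+07 m
Step 2: v1 (circular at r1) = sqrt(mu/r1) = 6517.09 m/s
Step 3: v_t1 = sqrt(mu*(2/r1 - 1/a_t)) = 8178.35 m/s
Step 4: dv1 = |8178.35 - 6517.09| = 1661.25 m/s
Step 5: v2 (circular at r2) = 3386.44 m/s, v_t2 = 2208.23 m/s
Step 6: dv2 = |3386.44 - 2208.23| = 1178.21 m/s
Step 7: Total delta-v = 1661.25 + 1178.21 = 2839.5 m/s

2839.5
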